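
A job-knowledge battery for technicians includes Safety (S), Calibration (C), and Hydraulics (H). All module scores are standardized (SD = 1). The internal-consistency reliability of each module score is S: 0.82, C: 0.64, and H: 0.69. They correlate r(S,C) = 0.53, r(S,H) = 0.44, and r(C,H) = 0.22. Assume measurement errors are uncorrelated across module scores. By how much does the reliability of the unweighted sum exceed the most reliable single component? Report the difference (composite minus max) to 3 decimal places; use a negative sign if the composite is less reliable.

Var(sum) = 3 + 2.38 = 5.38; true-score variance = 2.15 + 2.38 = 4.53; composite reliability = 0.8420.
Max component reliability = 0.8200.
Difference = 0.8420 − 0.8200 = 0.022.

0.022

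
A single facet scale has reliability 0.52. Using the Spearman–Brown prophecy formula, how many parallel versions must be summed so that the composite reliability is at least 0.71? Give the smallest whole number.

k ≥ ρ*(1−ρ₁)/(ρ₁(1−ρ*)) = 0.71·0.48 / (0.52·0.29) = 2.260.
Smallest integer k = 3.

3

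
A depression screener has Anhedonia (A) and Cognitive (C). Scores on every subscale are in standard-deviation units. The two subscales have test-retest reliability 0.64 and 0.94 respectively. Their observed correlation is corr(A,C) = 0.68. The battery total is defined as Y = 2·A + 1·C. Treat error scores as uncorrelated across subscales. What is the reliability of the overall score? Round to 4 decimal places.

0.8057

Var(Y) = 2² + 1 + 2·[2·0.68] = 5 + 2.72 = 7.72.
Under uncorrelated errors the observed covariances equal the true-score covariances, so only the own-variance terms attenuate.
True-score variance = [2²·0.64 + 0.94] + 2.72 = 3.5 + 2.72 = 6.22.
Reliability = 6.22 / 7.72 = 0.8057.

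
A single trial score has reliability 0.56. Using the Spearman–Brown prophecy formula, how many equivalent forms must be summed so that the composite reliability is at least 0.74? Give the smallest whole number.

k ≥ ρ*(1−ρ₁)/(ρ₁(1−ρ*)) = 0.74·0.44 / (0.56·0.26) = 2.236.
Smallest integer k = 3.

3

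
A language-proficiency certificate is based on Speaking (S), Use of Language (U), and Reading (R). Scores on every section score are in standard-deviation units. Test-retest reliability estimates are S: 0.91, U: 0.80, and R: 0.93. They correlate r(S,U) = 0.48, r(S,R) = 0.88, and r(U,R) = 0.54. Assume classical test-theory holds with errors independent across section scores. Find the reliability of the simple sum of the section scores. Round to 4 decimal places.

0.9471

Var(S+U+R) = 3 + 2·[0.48 + 0.88 + 0.54] = 3 + 3.8 = 6.8.
With uncorrelated errors the cross-covariances are all true-score covariance, so they carry over unchanged; only the diagonal terms shrink to ρᵢσᵢ².
True-score variance = [0.91 + 0.80 + 0.93] + 3.8 = 2.64 + 3.8 = 6.44.
Reliability = 6.44 / 6.8 = 0.9471.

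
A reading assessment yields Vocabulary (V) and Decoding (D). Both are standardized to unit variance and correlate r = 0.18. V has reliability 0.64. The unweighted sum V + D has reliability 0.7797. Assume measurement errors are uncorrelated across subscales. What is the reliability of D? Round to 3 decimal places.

0.840

Var(V+D) = 2 + 2·0.18 = 2.360.
True-score variance = ρ_V + ρ_D + 2·0.18, so 0.7797 = (0.64 + ρ_D + 0.36) / 2.360.
ρ_D = 0.7797·2.360 − 0.64 − 0.36 = 0.840.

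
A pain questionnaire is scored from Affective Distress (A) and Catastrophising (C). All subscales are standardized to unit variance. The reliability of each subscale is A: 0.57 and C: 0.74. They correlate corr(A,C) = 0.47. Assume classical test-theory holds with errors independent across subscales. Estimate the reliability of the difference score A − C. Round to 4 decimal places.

Var(A−C) = 1 + 1 − 2·0.47 = 2 − 0.94 = 1.06.
With uncorrelated errors the cross-covariances are all true-score covariance, so they carry over unchanged; only the diagonal terms shrink to ρᵢσᵢ².
True-score variance = [0.57 + 0.74] − 0.94 = 1.31 − 0.94 = 0.37.
Reliability = 0.37 / 1.06 = 0.3491.

0.3491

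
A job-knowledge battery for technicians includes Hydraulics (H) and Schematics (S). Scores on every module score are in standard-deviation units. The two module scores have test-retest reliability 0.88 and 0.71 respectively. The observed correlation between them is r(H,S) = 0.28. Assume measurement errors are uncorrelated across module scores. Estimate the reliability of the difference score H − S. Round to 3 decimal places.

Var(H−S) = 1 + 1 − 2·0.28 = 2 − 0.56 = 1.44.
Because errors are independent across components, Cov(Tᵢ,Tⱼ) = Cov(Xᵢ,Xⱼ); the off-diagonal part of the true-score variance is the same as above.
True-score variance = [0.88 + 0.71] − 0.56 = 1.59 − 0.56 = 1.03.
Reliability = 1.03 / 1.44 = 0.715.

0.715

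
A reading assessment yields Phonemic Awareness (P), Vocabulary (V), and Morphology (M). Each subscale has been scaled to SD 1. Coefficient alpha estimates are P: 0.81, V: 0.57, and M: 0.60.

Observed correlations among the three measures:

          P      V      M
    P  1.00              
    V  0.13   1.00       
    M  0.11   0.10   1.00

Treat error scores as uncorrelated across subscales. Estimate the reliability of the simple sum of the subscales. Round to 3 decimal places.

0.723

Var(P+V+M) = 3 + 2·[0.13 + 0.11 + 0.10] = 3 + 0.68 = 3.68.
Under uncorrelated errors the observed covariances equal the true-score covariances, so only the own-variance terms attenuate.
True-score variance = [0.81 + 0.57 + 0.60] + 0.68 = 1.98 + 0.68 = 2.66.
Reliability = 2.66 / 3.68 = 0.723.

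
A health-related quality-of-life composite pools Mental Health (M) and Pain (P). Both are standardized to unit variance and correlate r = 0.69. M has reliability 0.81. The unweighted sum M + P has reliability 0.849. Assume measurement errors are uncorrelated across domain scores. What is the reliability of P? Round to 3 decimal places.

0.680

Var(M+P) = 2 + 2·0.69 = 3.380.
True-score variance = ρ_M + ρ_P + 2·0.69, so 0.849 = (0.81 + ρ_P + 1.38) / 3.380.
ρ_P = 0.849·3.380 − 0.81 − 1.38 = 0.680.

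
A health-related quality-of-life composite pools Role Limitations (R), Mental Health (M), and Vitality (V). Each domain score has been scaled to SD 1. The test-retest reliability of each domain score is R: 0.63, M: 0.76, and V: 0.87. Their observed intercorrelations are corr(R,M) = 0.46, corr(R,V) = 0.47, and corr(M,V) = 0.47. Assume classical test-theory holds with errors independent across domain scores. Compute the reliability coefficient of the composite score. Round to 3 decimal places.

0.872

Var(R+M+V) = 3 + 2·[0.46 + 0.47 + 0.47] = 3 + 2.8 = 5.8.
Because errors are independent across components, Cov(Tᵢ,Tⱼ) = Cov(Xᵢ,Xⱼ); the off-diagonal part of the true-score variance is the same as above.
True-score variance = [0.63 + 0.76 + 0.87] + 2.8 = 2.26 + 2.8 = 5.06.
Reliability = 5.06 / 5.8 = 0.872.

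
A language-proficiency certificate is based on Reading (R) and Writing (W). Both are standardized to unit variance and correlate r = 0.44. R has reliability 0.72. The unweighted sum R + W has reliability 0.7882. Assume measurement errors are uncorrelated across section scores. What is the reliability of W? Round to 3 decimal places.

Var(R+W) = 2 + 2·0.44 = 2.880.
True-score variance = ρ_R + ρ_W + 2·0.44, so 0.7882 = (0.72 + ρ_W + 0.88) / 2.880.
ρ_W = 0.7882·2.880 − 0.72 − 0.88 = 0.670.

0.670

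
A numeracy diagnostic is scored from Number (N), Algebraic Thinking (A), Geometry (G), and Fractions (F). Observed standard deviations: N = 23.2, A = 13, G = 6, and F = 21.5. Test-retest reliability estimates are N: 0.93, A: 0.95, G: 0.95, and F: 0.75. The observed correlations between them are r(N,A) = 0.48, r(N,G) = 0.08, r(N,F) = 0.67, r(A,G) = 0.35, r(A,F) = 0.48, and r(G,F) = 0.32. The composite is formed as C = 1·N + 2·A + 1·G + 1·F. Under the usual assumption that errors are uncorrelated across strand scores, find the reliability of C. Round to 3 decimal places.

0.949

Var(C) = 23.2² + 2²·13² + 6² + 21.5² + 2·[2·23.2·13·0.48 + 23.2·6·0.08 + 23.2·21.5·0.67 + 2·13·6·0.35 + 2·13·21.5·0.48 + 6·21.5·0.32] = 1712.49 + 1998.14 = 3710.63.
With uncorrelated errors the cross-covariances are all true-score covariance, so they carry over unchanged; only the diagonal terms shrink to ρᵢσᵢ².
True-score variance = [23.2²·0.93 + 2²·13²·0.95 + 6²·0.95 + 21.5²·0.75] + 1998.14 = 1523.65 + 1998.14 = 3521.79.
Reliability = 3521.79 / 3710.63 = 0.949.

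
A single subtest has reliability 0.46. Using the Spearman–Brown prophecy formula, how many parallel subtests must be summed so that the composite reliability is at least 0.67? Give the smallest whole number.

k ≥ ρ*(1−ρ₁)/(ρ₁(1−ρ*)) = 0.67·0.54 / (0.46·0.33) = 2.383.
Smallest integer k = 3.

3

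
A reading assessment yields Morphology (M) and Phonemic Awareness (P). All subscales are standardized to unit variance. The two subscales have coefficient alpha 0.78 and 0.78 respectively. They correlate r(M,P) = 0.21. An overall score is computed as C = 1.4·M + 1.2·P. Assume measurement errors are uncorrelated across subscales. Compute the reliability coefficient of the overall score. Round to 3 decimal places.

Var(C) = 1.4² + 1.2² + 2·[1.68·0.21] = 3.4 + 0.7056 = 4.1056.
Under uncorrelated errors the observed covariances equal the true-score covariances, so only the own-variance terms attenuate.
True-score variance = [1.4²·0.78 + 1.2²·0.78] + 0.7056 = 2.652 + 0.7056 = 3.3576.
Reliability = 3.3576 / 4.1056 = 0.818.

0.818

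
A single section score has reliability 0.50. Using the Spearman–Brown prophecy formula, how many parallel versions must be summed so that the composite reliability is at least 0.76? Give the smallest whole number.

4

k ≥ ρ*(1−ρ₁)/(ρ₁(1−ρ*)) = 0.76·0.50 / (0.50·0.24) = 3.167.
Smallest integer k = 4.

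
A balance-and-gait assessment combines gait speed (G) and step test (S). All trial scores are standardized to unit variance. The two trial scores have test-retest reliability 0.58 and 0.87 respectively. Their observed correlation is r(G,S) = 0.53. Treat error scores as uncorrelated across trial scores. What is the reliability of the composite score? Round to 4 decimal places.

0.8203

Var(G+S) = 2 + 2·[0.53] = 2 + 1.06 = 3.06.
Because errors are independent across components, Cov(Tᵢ,Tⱼ) = Cov(Xᵢ,Xⱼ); the off-diagonal part of the true-score variance is the same as above.
True-score variance = [0.58 + 0.87] + 1.06 = 1.45 + 1.06 = 2.51.
Reliability = 2.51 / 3.06 = 0.8203.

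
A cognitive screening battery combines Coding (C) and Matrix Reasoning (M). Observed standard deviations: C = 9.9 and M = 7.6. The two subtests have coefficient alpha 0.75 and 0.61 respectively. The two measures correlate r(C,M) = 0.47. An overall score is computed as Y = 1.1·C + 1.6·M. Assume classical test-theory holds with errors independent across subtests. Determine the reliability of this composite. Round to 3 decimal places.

Var(Y) = 1.1²·9.9² + 1.6²·7.6² + 2·[1.76·9.9·7.6·0.47] = 266.458 + 124.477 = 390.935.
Because errors are independent across components, Cov(Tᵢ,Tⱼ) = Cov(Xᵢ,Xⱼ); the off-diagonal part of the true-score variance is the same as above.
True-score variance = [1.1²·9.9²·0.75 + 1.6²·7.6²·0.61] + 124.477 = 179.142 + 124.477 = 303.619.
Reliability = 303.619 / 390.935 = 0.777.

0.777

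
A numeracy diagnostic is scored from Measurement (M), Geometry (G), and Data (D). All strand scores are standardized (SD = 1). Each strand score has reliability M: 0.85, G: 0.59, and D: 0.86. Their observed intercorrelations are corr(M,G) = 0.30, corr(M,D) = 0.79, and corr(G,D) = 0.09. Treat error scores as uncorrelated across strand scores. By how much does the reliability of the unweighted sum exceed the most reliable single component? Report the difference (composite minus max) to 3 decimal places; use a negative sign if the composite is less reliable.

Var(sum) = 3 + 2.36 = 5.36; true-score variance = 2.3 + 2.36 = 4.66; composite reliability = 0.8694.
Max component reliability = 0.8600.
Difference = 0.8694 − 0.8600 = 0.009.

0.009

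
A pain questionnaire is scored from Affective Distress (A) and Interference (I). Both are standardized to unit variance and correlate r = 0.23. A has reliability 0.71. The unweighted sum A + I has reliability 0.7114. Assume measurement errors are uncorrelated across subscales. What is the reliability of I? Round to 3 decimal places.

Var(A+I) = 2 + 2·0.23 = 2.460.
True-score variance = ρ_A + ρ_I + 2·0.23, so 0.7114 = (0.71 + ρ_I + 0.46) / 2.460.
ρ_I = 0.7114·2.460 − 0.71 − 0.46 = 0.580.

0.580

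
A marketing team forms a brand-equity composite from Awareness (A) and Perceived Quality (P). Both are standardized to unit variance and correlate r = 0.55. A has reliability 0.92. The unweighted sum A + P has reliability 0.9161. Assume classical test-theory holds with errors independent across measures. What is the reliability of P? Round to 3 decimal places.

Var(A+P) = 2 + 2·0.55 = 3.100.
True-score variance = ρ_A + ρ_P + 2·0.55, so 0.9161 = (0.92 + ρ_P + 1.10) / 3.100.
ρ_P = 0.9161·3.100 − 0.92 − 1.10 = 0.820.

0.820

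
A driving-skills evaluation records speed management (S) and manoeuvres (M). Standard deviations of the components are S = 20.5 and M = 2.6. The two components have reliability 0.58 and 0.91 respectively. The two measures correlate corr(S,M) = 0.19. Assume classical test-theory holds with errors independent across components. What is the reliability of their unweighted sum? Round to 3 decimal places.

0.604

Var(S+M) = 20.5² + 2.6² + 2·[20.5·2.6·0.19] = 427.01 + 20.254 = 447.264.
Because errors are independent across components, Cov(Tᵢ,Tⱼ) = Cov(Xᵢ,Xⱼ); the off-diagonal part of the true-score variance is the same as above.
True-score variance = [20.5²·0.58 + 2.6²·0.91] + 20.254 = 249.897 + 20.254 = 270.151.
Reliability = 270.151 / 447.264 = 0.604.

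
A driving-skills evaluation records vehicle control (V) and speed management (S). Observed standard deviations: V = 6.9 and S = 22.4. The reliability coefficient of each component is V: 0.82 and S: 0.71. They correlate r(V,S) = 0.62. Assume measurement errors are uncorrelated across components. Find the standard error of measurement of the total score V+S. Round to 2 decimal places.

12.41

Var(total) = 549.37 + 191.654 = 741.024.
True-score variance = 395.29 + 191.654 = 586.944, so reliability = 0.7921.
Error variance = 741.024 − 586.944 = 154.08; SEM = √154.08 = 12.41.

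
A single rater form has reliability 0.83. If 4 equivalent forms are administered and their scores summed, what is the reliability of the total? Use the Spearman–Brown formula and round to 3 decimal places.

0.951

ρ_k = kρ / (1 + (k−1)ρ) = 4·0.83 / (1 + 3·0.83) = 3.320 / 3.490 = 0.951.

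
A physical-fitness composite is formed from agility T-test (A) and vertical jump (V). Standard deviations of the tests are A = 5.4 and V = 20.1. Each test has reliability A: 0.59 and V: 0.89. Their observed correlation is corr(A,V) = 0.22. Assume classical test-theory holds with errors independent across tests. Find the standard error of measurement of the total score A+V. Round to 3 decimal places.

7.510

Var(total) = 433.17 + 47.7576 = 480.928.
True-score variance = 376.773 + 47.7576 = 424.531, so reliability = 0.8827.
Error variance = 480.928 − 424.531 = 56.3967; SEM = √56.3967 = 7.510.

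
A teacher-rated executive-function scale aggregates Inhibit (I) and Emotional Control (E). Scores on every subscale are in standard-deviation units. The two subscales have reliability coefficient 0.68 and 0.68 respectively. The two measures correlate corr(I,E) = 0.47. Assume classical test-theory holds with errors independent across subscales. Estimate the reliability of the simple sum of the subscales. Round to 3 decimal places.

0.782

Var(I+E) = 2 + 2·[0.47] = 2 + 0.94 = 2.94.
Because errors are independent across components, Cov(Tᵢ,Tⱼ) = Cov(Xᵢ,Xⱼ); the off-diagonal part of the true-score variance is the same as above.
True-score variance = [0.68 + 0.68] + 0.94 = 1.36 + 0.94 = 2.3.
Reliability = 2.3 / 2.94 = 0.782.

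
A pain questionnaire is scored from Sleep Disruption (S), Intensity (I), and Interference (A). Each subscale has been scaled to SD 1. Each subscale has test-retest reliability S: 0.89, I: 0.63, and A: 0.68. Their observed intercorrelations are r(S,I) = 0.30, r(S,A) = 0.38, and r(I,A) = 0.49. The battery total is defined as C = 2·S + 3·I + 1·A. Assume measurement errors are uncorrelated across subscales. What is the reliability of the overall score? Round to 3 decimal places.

Var(C) = 2² + 3² + 1 + 2·[6·0.30 + 2·0.38 + 3·0.49] = 14 + 8.06 = 22.06.
Under uncorrelated errors the observed covariances equal the true-score covariances, so only the own-variance terms attenuate.
True-score variance = [2²·0.89 + 3²·0.63 + 0.68] + 8.06 = 9.91 + 8.06 = 17.97.
Reliability = 17.97 / 22.06 = 0.815.

0.815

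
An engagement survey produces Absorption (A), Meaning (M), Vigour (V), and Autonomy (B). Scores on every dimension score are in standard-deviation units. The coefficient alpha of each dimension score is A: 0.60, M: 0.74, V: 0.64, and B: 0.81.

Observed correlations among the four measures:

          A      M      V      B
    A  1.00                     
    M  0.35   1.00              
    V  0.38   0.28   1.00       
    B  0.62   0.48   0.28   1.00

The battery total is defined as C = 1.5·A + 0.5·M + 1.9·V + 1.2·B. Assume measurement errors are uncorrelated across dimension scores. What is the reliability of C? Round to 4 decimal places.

Var(C) = 1.5² + 0.5² + 1.9² + 1.2² + 2·[0.75·0.35 + 2.85·0.38 + 1.8·0.62 + 0.95·0.28 + 0.6·0.48 + 2.28·0.28] = 7.55 + 7.3078 = 14.8578.
With uncorrelated errors the cross-covariances are all true-score covariance, so they carry over unchanged; only the diagonal terms shrink to ρᵢσᵢ².
True-score variance = [1.5²·0.60 + 0.5²·0.74 + 1.9²·0.64 + 1.2²·0.81] + 7.3078 = 5.0118 + 7.3078 = 12.3196.
Reliability = 12.3196 / 14.8578 = 0.8292.

0.8292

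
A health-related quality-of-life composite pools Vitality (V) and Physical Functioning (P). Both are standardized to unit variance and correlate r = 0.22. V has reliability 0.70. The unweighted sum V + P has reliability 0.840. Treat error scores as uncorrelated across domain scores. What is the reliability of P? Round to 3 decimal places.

0.910

Var(V+P) = 2 + 2·0.22 = 2.440.
True-score variance = ρ_V + ρ_P + 2·0.22, so 0.840 = (0.70 + ρ_P + 0.44) / 2.440.
ρ_P = 0.840·2.440 − 0.70 − 0.44 = 0.910.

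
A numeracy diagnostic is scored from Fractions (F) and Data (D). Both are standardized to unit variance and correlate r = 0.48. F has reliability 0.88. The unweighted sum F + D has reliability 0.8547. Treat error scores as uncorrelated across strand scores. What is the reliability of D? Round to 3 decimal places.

0.690

Var(F+D) = 2 + 2·0.48 = 2.960.
True-score variance = ρ_F + ρ_D + 2·0.48, so 0.8547 = (0.88 + ρ_D + 0.96) / 2.960.
ρ_D = 0.8547·2.960 − 0.88 − 0.96 = 0.690.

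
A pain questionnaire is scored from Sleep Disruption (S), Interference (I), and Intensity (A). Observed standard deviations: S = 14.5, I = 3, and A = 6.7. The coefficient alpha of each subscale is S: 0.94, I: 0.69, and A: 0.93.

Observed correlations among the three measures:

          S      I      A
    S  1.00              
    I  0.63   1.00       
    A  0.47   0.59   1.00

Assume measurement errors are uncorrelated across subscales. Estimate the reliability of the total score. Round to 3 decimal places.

Var(S+I+A) = 14.5² + 3² + 6.7² + 2·[14.5·3·0.63 + 14.5·6.7·0.47 + 3·6.7·0.59] = 264.14 + 169.849 = 433.989.
With uncorrelated errors the cross-covariances are all true-score covariance, so they carry over unchanged; only the diagonal terms shrink to ρᵢσᵢ².
True-score variance = [14.5²·0.94 + 3²·0.69 + 6.7²·0.93] + 169.849 = 245.593 + 169.849 = 415.442.
Reliability = 415.442 / 433.989 = 0.957.

0.957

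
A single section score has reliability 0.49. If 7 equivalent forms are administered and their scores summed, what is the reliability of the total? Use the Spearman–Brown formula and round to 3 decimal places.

ρ_k = kρ / (1 + (k−1)ρ) = 7·0.49 / (1 + 6·0.49) = 3.430 / 3.940 = 0.871.

0.871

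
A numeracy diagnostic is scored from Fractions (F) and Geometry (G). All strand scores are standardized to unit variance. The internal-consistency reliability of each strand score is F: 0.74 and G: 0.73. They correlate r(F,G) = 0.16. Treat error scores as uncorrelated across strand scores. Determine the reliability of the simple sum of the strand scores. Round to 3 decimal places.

Var(F+G) = 2 + 2·[0.16] = 2 + 0.32 = 2.32.
With uncorrelated errors the cross-covariances are all true-score covariance, so they carry over unchanged; only the diagonal terms shrink to ρᵢσᵢ².
True-score variance = [0.74 + 0.73] + 0.32 = 1.47 + 0.32 = 1.79.
Reliability = 1.79 / 2.32 = 0.772.

0.772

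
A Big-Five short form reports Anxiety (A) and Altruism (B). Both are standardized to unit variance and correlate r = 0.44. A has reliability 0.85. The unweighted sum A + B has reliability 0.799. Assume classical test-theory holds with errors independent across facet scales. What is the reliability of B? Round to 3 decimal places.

Var(A+B) = 2 + 2·0.44 = 2.880.
True-score variance = ρ_A + ρ_B + 2·0.44, so 0.799 = (0.85 + ρ_B + 0.88) / 2.880.
ρ_B = 0.799·2.880 − 0.85 − 0.88 = 0.571.

0.571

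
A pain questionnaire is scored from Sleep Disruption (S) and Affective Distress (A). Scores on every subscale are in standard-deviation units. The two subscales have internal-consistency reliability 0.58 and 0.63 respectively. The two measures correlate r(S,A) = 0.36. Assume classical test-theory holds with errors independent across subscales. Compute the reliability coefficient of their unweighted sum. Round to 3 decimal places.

0.710

Var(S+A) = 2 + 2·[0.36] = 2 + 0.72 = 2.72.
With uncorrelated errors the cross-covariances are all true-score covariance, so they carry over unchanged; only the diagonal terms shrink to ρᵢσᵢ².
True-score variance = [0.58 + 0.63] + 0.72 = 1.21 + 0.72 = 1.93.
Reliability = 1.93 / 2.72 = 0.710.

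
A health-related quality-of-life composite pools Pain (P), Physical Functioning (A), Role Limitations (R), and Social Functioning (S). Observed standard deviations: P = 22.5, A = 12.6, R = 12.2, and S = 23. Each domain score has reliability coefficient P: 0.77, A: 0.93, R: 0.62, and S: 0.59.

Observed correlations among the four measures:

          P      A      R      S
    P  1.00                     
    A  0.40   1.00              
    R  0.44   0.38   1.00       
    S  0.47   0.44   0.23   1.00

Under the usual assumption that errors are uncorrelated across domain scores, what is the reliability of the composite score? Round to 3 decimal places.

Var(P+A+R+S) = 22.5² + 12.6² + 12.2² + 23² + 2·[22.5·12.6·0.40 + 22.5·12.2·0.44 + 22.5·23·0.47 + 12.6·12.2·0.38 + 12.6·23·0.44 + 12.2·23·0.23] = 1342.85 + 1455.74 = 2798.59.
Because errors are independent across components, Cov(Tᵢ,Tⱼ) = Cov(Xᵢ,Xⱼ); the off-diagonal part of the true-score variance is the same as above.
True-score variance = [22.5²·0.77 + 12.6²·0.93 + 12.2²·0.62 + 23²·0.59] + 1455.74 = 941.85 + 1455.74 = 2397.59.
Reliability = 2397.59 / 2798.59 = 0.857.

0.857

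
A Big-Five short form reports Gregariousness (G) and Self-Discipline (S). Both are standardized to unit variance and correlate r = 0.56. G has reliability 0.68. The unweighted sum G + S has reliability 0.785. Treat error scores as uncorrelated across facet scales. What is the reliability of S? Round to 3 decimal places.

0.649

Var(G+S) = 2 + 2·0.56 = 3.120.
True-score variance = ρ_G + ρ_S + 2·0.56, so 0.785 = (0.68 + ρ_S + 1.12) / 3.120.
ρ_S = 0.785·3.120 − 0.68 − 1.12 = 0.649.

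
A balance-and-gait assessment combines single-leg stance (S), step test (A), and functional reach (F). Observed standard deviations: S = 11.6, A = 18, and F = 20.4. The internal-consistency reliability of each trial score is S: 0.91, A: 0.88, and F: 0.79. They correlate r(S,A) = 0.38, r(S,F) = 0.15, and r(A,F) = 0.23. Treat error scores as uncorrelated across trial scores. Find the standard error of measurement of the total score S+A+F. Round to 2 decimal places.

Var(total) = 874.72 + 398.592 = 1273.31.
True-score variance = 736.336 + 398.592 = 1134.93, so reliability = 0.8913.
Error variance = 1273.31 − 1134.93 = 138.384; SEM = √138.384 = 11.76.

11.76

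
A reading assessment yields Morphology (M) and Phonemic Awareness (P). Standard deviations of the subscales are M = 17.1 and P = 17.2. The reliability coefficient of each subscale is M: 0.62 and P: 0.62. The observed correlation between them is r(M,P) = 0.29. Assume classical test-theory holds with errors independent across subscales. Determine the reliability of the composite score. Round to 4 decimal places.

0.7054

Var(M+P) = 17.1² + 17.2² + 2·[17.1·17.2·0.29] = 588.25 + 170.59 = 758.84.
Under uncorrelated errors the observed covariances equal the true-score covariances, so only the own-variance terms attenuate.
True-score variance = [17.1²·0.62 + 17.2²·0.62] + 170.59 = 364.715 + 170.59 = 535.305.
Reliability = 535.305 / 758.84 = 0.7054.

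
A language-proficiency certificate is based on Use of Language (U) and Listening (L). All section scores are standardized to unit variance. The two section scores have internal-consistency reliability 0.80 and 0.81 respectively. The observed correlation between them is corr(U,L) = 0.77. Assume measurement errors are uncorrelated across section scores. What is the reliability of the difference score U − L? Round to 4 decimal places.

0.1522

Var(U−L) = 1 + 1 − 2·0.77 = 2 − 1.54 = 0.46.
Under uncorrelated errors the observed covariances equal the true-score covariances, so only the own-variance terms attenuate.
True-score variance = [0.80 + 0.81] − 1.54 = 1.61 − 1.54 = 0.07.
Reliability = 0.07 / 0.46 = 0.1522.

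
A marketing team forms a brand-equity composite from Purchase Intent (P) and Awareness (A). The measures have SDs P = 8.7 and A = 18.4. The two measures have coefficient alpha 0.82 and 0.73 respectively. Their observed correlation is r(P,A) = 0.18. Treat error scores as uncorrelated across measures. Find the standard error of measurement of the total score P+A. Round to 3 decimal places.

Var(total) = 414.25 + 57.6288 = 471.879.
True-score variance = 309.215 + 57.6288 = 366.843, so reliability = 0.7774.
Error variance = 471.879 − 366.843 = 105.035; SEM = √105.035 = 10.249.

10.249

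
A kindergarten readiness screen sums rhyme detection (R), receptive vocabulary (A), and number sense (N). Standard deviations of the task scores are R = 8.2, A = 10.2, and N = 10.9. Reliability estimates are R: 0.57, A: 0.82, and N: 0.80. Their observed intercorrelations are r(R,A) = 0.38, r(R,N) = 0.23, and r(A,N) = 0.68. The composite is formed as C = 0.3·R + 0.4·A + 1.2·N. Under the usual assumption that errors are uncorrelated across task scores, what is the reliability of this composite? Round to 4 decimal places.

Var(C) = 0.3²·8.2² + 0.4²·10.2² + 1.2²·10.9² + 2·[0.12·8.2·10.2·0.38 + 0.36·8.2·10.9·0.23 + 0.48·10.2·10.9·0.68] = 193.784 + 95.0076 = 288.792.
Because errors are independent across components, Cov(Tᵢ,Tⱼ) = Cov(Xᵢ,Xⱼ); the off-diagonal part of the true-score variance is the same as above.
True-score variance = [0.3²·8.2²·0.57 + 0.4²·10.2²·0.82 + 1.2²·10.9²·0.80] + 95.0076 = 153.969 + 95.0076 = 248.976.
Reliability = 248.976 / 288.792 = 0.8621.

0.8621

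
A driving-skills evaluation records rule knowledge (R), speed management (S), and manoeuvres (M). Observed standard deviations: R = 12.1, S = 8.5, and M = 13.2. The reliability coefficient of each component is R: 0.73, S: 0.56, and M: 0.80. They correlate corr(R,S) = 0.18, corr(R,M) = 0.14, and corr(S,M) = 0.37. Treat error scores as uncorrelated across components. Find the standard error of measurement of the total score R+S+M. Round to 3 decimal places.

10.304

Var(total) = 392.9 + 164.776 = 557.676.
True-score variance = 286.731 + 164.776 = 451.507, so reliability = 0.8096.
Error variance = 557.676 − 451.507 = 106.169; SEM = √106.169 = 10.304.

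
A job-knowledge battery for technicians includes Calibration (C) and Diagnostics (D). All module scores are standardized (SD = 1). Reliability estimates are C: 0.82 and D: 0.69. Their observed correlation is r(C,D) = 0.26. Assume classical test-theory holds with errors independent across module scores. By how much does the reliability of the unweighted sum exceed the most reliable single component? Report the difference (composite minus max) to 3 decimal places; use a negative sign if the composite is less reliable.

-0.014

Var(sum) = 2 + 0.52 = 2.52; true-score variance = 1.51 + 0.52 = 2.03; composite reliability = 0.8056.
Max component reliability = 0.8200.
Difference = 0.8056 − 0.8200 = -0.014.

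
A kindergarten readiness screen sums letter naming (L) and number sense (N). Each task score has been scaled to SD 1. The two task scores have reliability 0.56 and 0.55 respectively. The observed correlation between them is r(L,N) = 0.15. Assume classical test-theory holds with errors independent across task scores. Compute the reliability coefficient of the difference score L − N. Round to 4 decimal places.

0.4765

Var(L−N) = 1 + 1 − 2·0.15 = 2 − 0.3 = 1.7.
Because errors are independent across components, Cov(Tᵢ,Tⱼ) = Cov(Xᵢ,Xⱼ); the off-diagonal part of the true-score variance is the same as above.
True-score variance = [0.56 + 0.55] − 0.3 = 1.11 − 0.3 = 0.81.
Reliability = 0.81 / 1.7 = 0.4765.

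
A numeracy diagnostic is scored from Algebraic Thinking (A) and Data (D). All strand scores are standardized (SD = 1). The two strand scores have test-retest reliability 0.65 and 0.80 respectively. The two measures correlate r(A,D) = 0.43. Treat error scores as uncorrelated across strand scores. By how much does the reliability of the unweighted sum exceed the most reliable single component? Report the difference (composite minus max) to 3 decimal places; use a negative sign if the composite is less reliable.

0.008

Var(sum) = 2 + 0.86 = 2.86; true-score variance = 1.45 + 0.86 = 2.31; composite reliability = 0.8077.
Max component reliability = 0.8000.
Difference = 0.8077 − 0.8000 = 0.008.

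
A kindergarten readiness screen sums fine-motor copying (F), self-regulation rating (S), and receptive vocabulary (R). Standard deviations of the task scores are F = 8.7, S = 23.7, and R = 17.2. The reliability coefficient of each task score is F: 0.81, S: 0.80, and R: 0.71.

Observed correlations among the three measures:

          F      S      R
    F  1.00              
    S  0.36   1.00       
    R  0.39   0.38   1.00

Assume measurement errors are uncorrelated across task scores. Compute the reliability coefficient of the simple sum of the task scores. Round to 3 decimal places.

Var(F+S+R) = 8.7² + 23.7² + 17.2² + 2·[8.7·23.7·0.36 + 8.7·17.2·0.39 + 23.7·17.2·0.38] = 933.22 + 574.982 = 1508.2.
With uncorrelated errors the cross-covariances are all true-score covariance, so they carry over unchanged; only the diagonal terms shrink to ρᵢσᵢ².
True-score variance = [8.7²·0.81 + 23.7²·0.80 + 17.2²·0.71] + 574.982 = 720.707 + 574.982 = 1295.69.
Reliability = 1295.69 / 1508.2 = 0.859.

0.859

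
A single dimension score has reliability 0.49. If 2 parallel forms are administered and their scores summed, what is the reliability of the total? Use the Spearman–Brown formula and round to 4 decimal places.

0.6577

ρ_k = kρ / (1 + (k−1)ρ) = 2·0.49 / (1 + 1·0.49) = 0.980 / 1.490 = 0.6577.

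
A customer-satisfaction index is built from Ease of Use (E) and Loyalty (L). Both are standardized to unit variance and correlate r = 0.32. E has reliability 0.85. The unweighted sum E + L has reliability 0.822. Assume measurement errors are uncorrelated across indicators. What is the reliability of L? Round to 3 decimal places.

Var(E+L) = 2 + 2·0.32 = 2.640.
True-score variance = ρ_E + ρ_L + 2·0.32, so 0.822 = (0.85 + ρ_L + 0.64) / 2.640.
ρ_L = 0.822·2.640 − 0.85 − 0.64 = 0.680.

0.680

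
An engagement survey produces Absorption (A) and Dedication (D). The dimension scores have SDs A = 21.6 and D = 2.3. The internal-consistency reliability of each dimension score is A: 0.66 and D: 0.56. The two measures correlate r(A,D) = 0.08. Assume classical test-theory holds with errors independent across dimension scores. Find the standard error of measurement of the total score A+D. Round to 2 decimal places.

Var(total) = 471.85 + 7.9488 = 479.799.
True-score variance = 310.892 + 7.9488 = 318.841, so reliability = 0.6645.
Error variance = 479.799 − 318.841 = 160.958; SEM = √160.958 = 12.69.

12.69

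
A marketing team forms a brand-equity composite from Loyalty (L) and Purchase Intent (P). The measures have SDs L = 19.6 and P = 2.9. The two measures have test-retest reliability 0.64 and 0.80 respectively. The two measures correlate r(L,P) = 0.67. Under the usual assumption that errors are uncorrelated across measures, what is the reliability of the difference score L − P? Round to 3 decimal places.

0.558

Var(L−P) = 19.6² + 2.9² − 2·19.6·2.9·0.67 = 392.57 − 76.1656 = 316.404.
Because errors are independent across components, Cov(Tᵢ,Tⱼ) = Cov(Xᵢ,Xⱼ); the off-diagonal part of the true-score variance is the same as above.
True-score variance = [19.6²·0.64 + 2.9²·0.80] − 76.1656 = 252.59 − 76.1656 = 176.425.
Reliability = 176.425 / 316.404 = 0.558.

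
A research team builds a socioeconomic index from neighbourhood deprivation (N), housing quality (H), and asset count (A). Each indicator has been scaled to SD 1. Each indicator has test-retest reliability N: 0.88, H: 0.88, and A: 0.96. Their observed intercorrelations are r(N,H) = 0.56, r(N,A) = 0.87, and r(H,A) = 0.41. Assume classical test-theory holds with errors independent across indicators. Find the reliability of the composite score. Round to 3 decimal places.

Var(N+H+A) = 3 + 2·[0.56 + 0.87 + 0.41] = 3 + 3.68 = 6.68.
Because errors are independent across components, Cov(Tᵢ,Tⱼ) = Cov(Xᵢ,Xⱼ); the off-diagonal part of the true-score variance is the same as above.
True-score variance = [0.88 + 0.88 + 0.96] + 3.68 = 2.72 + 3.68 = 6.4.
Reliability = 6.4 / 6.68 = 0.958.

0.958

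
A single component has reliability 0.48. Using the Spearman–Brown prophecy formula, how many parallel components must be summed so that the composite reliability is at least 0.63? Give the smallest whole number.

k ≥ ρ*(1−ρ₁)/(ρ₁(1−ρ*)) = 0.63·0.52 / (0.48·0.37) = 1.845.
Smallest integer k = 2.

2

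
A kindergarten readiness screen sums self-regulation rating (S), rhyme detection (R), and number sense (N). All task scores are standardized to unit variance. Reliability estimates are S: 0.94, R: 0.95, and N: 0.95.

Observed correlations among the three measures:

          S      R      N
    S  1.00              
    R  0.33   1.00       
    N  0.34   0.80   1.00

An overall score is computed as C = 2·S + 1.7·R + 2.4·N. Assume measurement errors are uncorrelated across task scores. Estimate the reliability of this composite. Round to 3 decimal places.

0.973

Var(C) = 2² + 1.7² + 2.4² + 2·[3.4·0.33 + 4.8·0.34 + 4.08·0.80] = 12.65 + 12.036 = 24.686.
With uncorrelated errors the cross-covariances are all true-score covariance, so they carry over unchanged; only the diagonal terms shrink to ρᵢσᵢ².
True-score variance = [2²·0.94 + 1.7²·0.95 + 2.4²·0.95] + 12.036 = 11.9775 + 12.036 = 24.0135.
Reliability = 24.0135 / 24.686 = 0.973.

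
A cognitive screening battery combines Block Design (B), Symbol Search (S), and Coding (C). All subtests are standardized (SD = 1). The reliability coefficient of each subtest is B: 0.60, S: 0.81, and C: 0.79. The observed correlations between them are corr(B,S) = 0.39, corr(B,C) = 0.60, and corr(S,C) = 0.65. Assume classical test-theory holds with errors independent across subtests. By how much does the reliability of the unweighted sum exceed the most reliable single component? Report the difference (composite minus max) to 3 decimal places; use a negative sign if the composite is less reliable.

Var(sum) = 3 + 3.28 = 6.28; true-score variance = 2.2 + 3.28 = 5.48; composite reliability = 0.8726.
Max component reliability = 0.8100.
Difference = 0.8726 − 0.8100 = 0.063.

0.063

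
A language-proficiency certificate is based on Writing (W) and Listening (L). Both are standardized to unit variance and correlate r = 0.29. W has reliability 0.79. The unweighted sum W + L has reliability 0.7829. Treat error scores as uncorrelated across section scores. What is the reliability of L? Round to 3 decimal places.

0.650

Var(W+L) = 2 + 2·0.29 = 2.580.
True-score variance = ρ_W + ρ_L + 2·0.29, so 0.7829 = (0.79 + ρ_L + 0.58) / 2.580.
ρ_L = 0.7829·2.580 − 0.79 − 0.58 = 0.650.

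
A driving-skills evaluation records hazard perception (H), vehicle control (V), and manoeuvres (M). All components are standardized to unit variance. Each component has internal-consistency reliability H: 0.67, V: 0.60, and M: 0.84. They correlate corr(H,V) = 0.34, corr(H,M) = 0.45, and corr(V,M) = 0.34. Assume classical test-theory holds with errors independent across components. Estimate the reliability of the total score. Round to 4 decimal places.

Var(H+V+M) = 3 + 2·[0.34 + 0.45 + 0.34] = 3 + 2.26 = 5.26.
Because errors are independent across components, Cov(Tᵢ,Tⱼ) = Cov(Xᵢ,Xⱼ); the off-diagonal part of the true-score variance is the same as above.
True-score variance = [0.67 + 0.60 + 0.84] + 2.26 = 2.11 + 2.26 = 4.37.
Reliability = 4.37 / 5.26 = 0.8308.

0.8308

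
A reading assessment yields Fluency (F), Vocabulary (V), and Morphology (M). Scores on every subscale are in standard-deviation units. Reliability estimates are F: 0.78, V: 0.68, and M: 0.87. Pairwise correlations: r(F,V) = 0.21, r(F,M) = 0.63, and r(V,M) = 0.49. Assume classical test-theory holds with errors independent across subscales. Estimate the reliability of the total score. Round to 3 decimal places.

0.882

Var(F+V+M) = 3 + 2·[0.21 + 0.63 + 0.49] = 3 + 2.66 = 5.66.
Under uncorrelated errors the observed covariances equal the true-score covariances, so only the own-variance terms attenuate.
True-score variance = [0.78 + 0.68 + 0.87] + 2.66 = 2.33 + 2.66 = 4.99.
Reliability = 4.99 / 5.66 = 0.882.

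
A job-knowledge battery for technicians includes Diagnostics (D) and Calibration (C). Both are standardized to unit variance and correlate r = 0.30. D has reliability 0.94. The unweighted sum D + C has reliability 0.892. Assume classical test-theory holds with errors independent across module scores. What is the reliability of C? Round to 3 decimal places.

Var(D+C) = 2 + 2·0.30 = 2.600.
True-score variance = ρ_D + ρ_C + 2·0.30, so 0.892 = (0.94 + ρ_C + 0.60) / 2.600.
ρ_C = 0.892·2.600 − 0.94 − 0.60 = 0.779.

0.779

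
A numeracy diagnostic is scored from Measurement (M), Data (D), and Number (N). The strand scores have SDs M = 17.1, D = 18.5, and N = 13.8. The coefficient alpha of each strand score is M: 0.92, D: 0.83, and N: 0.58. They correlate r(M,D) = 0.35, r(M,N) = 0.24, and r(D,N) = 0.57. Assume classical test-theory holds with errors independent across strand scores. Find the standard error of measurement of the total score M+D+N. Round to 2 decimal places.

12.71

Var(total) = 825.1 + 625.757 = 1450.86.
True-score variance = 663.54 + 625.757 = 1289.3, so reliability = 0.8886.
Error variance = 1450.86 − 1289.3 = 161.56; SEM = √161.56 = 12.71.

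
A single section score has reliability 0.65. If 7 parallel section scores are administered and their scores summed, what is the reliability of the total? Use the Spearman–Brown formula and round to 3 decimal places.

ρ_k = kρ / (1 + (k−1)ρ) = 7·0.65 / (1 + 6·0.65) = 4.550 / 4.900 = 0.929.

0.929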